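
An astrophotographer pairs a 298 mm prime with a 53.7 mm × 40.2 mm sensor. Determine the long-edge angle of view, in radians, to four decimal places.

Angle of view α = 2·arctan(w/2f) with w = 53.7 mm and f = 298 mm.
w/2f = 0.09010; arctan(0.09010) ≈ 0.0899 rad, so α ≈ 0.1797 rad.

0.1797 rad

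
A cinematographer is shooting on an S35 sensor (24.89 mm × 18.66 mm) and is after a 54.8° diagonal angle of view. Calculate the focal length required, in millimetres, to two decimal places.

Sensor diagonal = √(24.89² + 18.66²) = √967.7077 ≈ 31.1080 mm.
From α = 2·arctan(d/2f) we get f = d / (2·tan(α/2)).
With d = 31.1080 mm and α/2 = 27.4°, tan(α/2) ≈ 0.51835, so f ≈ 31.1080 / 1.03670 ≈ 30.0067 mm.

30.01 mm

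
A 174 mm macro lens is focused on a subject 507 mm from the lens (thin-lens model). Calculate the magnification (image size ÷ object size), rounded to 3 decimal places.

Thin lens: 1/f = 1/dₒ + 1/dᵢ → 1/dᵢ = 1/174 − 1/507 = 0.0037747 mm⁻¹, so dᵢ ≈ 264.9189 mm.
Magnification m = dᵢ/dₒ = 264.9189/507 ≈ 0.52252.

0.523×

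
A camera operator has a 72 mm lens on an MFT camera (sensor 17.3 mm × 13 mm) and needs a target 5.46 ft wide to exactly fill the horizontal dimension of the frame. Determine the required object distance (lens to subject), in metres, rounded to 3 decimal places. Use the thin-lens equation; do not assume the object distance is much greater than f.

6.998 m

W: 5.46 ft × 304.8 mm/ft = 1664.21 mm.
Magnification m = w/W = dᵢ/dₒ; combined with 1/f = 1/dₒ + 1/dᵢ this gives dₒ = f·(1 + W/w).
dₒ = 72 mm × (1 + 1664.21/17.3) = 72 × 97.1970 ≈ 6998.183 mm = 6.99818 m.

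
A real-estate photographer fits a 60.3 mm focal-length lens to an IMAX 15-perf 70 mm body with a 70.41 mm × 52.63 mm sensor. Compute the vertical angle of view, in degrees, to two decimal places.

47.15°

Angle of view α = 2·arctan(h/2f) with h = 52.63 mm and f = 60.3 mm.
h/2f = 0.43640; arctan(0.43640) ≈ 23.5765°, so α ≈ 47.1530°.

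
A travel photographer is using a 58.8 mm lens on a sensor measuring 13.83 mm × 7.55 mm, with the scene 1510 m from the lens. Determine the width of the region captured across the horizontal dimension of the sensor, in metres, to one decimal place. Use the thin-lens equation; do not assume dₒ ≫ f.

355.1 m

dₒ: 1510 m = 1.51e+06 mm.
Similar triangles through the lens centre give W/dₒ = w/dᵢ; with 1/f = 1/dₒ + 1/dᵢ this gives W = w·(dₒ − f)/f.
W = 13.83 mm × (1.51e+06 − 58.8) / 58.8 = 13.83 × 25679.2721 ≈ 355144.333 mm = 355.144 m.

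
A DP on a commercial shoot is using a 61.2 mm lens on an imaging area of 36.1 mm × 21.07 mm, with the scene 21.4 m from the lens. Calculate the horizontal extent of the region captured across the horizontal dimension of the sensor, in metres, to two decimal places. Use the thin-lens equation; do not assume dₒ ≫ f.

12.59 m

dₒ: 21.4 m = 21400 mm.
Similar triangles through the lens centre give W/dₒ = w/dᵢ; with 1/f = 1/dₒ + 1/dᵢ this gives W = w·(dₒ − f)/f.
W = 36.1 mm × (21400 − 61.2) / 61.2 = 36.1 × 348.6732 ≈ 12587.103 mm = 12.5871 m.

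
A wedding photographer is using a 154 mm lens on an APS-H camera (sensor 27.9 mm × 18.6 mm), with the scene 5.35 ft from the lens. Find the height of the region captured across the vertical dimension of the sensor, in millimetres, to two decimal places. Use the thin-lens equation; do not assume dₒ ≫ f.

dₒ: 5.35 ft × 304.8 mm/ft = 1630.68 mm.
Similar triangles through the lens centre give W/dₒ = h/dᵢ; with 1/f = 1/dₒ + 1/dᵢ this gives W = h·(dₒ − f)/f.
W = 18.6 mm × (1630.68 − 154) / 154 = 18.6 × 9.5888 ≈ 178.352 mm.

178.35 mm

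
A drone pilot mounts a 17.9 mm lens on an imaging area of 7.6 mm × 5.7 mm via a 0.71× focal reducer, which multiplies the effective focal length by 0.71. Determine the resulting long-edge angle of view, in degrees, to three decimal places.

33.293°

Effective focal length f = 17.9 × 0.71 = 12.709 mm.
α = 2·arctan(7.6 / (2 × 12.709)) = 2·arctan(0.29900) ≈ 33.2934°.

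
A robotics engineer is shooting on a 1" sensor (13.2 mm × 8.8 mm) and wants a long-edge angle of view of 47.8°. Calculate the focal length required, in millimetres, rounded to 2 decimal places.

From α = 2·arctan(w/2f) we get f = w / (2·tan(α/2)).
With w = 13.2 mm and α/2 = 23.9°, tan(α/2) ≈ 0.44314, so f ≈ 13.2 / 0.88628 ≈ 14.8937 mm.

14.89 mm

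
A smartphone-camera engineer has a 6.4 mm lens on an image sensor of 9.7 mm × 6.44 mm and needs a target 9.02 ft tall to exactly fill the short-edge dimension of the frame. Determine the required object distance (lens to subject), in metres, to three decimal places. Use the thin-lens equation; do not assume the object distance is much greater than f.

2.739 m

W: 9.02 ft × 304.8 mm/ft = 2749.30 mm.
Magnification m = h/W = dᵢ/dₒ; combined with 1/f = 1/dₒ + 1/dᵢ this gives dₒ = f·(1 + W/h).
dₒ = 6.4 mm × (1 + 2749.3/6.44) = 6.4 × 427.9093 ≈ 2738.620 mm = 2.73862 m.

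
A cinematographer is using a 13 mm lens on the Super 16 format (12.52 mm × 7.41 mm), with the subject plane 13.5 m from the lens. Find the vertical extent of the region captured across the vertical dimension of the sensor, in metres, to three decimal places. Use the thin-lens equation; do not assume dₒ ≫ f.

7.688 m

dₒ: 13.5 m = 13500 mm.
Similar triangles through the lens centre give W/dₒ = h/dᵢ; with 1/f = 1/dₒ + 1/dᵢ this gives W = h·(dₒ − f)/f.
W = 7.41 mm × (13500 − 13) / 13 = 7.41 × 1037.4615 ≈ 7687.590 mm = 7.68759 m.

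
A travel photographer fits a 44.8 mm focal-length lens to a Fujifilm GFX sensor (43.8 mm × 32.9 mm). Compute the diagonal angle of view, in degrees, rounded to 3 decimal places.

62.882°

Sensor diagonal = √(43.8² + 32.9²) = √3000.8500 ≈ 54.7800 mm.
Angle of view α = 2·arctan(d/2f) with d = 54.7800 mm and f = 44.8 mm.
d/2f = 0.61138; arctan(0.61138) ≈ 31.4410°, so α ≈ 62.8819°.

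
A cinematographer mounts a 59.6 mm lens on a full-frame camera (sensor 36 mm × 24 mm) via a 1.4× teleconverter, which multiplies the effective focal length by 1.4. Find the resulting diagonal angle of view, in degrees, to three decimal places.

Effective focal length f = 59.6 × 1.4 = 83.44 mm.
Sensor diagonal = √(36² + 24²) = √1872.0000 ≈ 43.2666 mm.
α = 2·arctan(43.267 / (2 × 83.44)) = 2·arctan(0.25927) ≈ 29.0698°.

29.070°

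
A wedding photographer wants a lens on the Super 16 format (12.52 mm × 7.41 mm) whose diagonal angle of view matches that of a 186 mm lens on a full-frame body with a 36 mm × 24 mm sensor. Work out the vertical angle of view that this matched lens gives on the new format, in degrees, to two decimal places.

Sensor diagonal = √(36² + 24²) = √1872.0000 ≈ 43.2666 mm.
Sensor diagonal = √(12.52² + 7.41²) = √211.6585 ≈ 14.5485 mm.
Equal diagonal AOV ⇒ f₂ = f₁ · 14.5485/43.2666 = 186 × 0.33625 ≈ 62.5429 mm.
Vertical AOV on the new format = 2·arctan(7.41 / (2 × 62.5429)) = 2·arctan(0.05924) ≈ 6.7804°.

6.78°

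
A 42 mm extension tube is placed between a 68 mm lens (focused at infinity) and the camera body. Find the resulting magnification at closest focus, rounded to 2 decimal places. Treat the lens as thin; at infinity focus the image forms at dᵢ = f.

0.62×

The tube moves the image plane from f to f + e, so dᵢ = 68 + 42 = 110 mm. Focus is achieved when 1/f = 1/dₒ + 1/dᵢ, giving dₒ = 1/(1/f − 1/(f+e)).
Magnification m = dᵢ/dₒ = (f+e)·(1/f − 1/(f+e)) = e/f = 42/68 ≈ 0.6176.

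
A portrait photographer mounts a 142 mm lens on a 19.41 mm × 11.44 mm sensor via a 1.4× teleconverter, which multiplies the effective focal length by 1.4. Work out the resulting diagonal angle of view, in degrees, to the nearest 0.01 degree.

6.49°

Effective focal length f = 142 × 1.4 = 198.8 mm.
Sensor diagonal = √(19.41² + 11.44²) = √507.6217 ≈ 22.5305 mm.
α = 2·arctan(22.530 / (2 × 198.8)) = 2·arctan(0.05667) ≈ 6.4865°.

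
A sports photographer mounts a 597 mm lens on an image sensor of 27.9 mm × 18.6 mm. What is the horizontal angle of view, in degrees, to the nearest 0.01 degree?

2.68°

Angle of view α = 2·arctan(w/2f) with w = 27.9 mm and f = 597 mm.
w/2f = 0.02337; arctan(0.02337) ≈ 1.3386°, so α ≈ 2.6772°.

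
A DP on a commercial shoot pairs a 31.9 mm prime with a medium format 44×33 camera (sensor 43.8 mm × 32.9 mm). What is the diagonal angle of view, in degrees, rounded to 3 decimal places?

81.300°

Sensor diagonal = √(43.8² + 32.9²) = √3000.8500 ≈ 54.7800 mm.
Angle of view α = 2·arctan(d/2f) with d = 54.7800 mm and f = 31.9 mm.
d/2f = 0.85862; arctan(0.85862) ≈ 40.6501°, so α ≈ 81.3002°.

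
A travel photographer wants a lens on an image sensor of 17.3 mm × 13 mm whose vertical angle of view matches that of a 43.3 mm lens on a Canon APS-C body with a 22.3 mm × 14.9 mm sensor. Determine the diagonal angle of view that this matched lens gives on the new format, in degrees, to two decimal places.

31.96°

Equal vertical AOV ⇒ f₂ = f₁ · 13/14.9 = 43.3 × 0.87248 ≈ 37.7785 mm.
Sensor diagonal = √(17.3² + 13²) = √468.2900 ≈ 21.6400 mm.
Diagonal AOV on the new format = 2·arctan(21.6400 / (2 × 37.7785)) = 2·arctan(0.28641) ≈ 31.9641°.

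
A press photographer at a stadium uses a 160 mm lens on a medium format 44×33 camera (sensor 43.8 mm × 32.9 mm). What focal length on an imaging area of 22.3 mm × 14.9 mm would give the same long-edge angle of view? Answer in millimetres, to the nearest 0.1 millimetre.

Equal angle of view means equal width/f ratio, so f₂ = f₁ · (width₂/width₁) = 160 × 22.3/43.8.
f₂ = 160 × 0.50913 ≈ 81.461 mm.

81.5 mm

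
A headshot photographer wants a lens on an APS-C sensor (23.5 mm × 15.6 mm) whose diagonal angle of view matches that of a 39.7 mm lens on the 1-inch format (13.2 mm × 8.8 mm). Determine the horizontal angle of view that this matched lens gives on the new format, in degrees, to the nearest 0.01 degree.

18.90°

Sensor diagonal = √(13.2² + 8.8²) = √251.6800 ≈ 15.8644 mm.
Sensor diagonal = √(23.5² + 15.6²) = √795.6100 ≈ 28.2066 mm.
Equal diagonal AOV ⇒ f₂ = f₁ · 28.2066/15.8644 = 39.7 × 1.77798 ≈ 70.5856 mm.
Horizontal AOV on the new format = 2·arctan(23.5 / (2 × 70.5856)) = 2·arctan(0.16646) ≈ 18.9021°.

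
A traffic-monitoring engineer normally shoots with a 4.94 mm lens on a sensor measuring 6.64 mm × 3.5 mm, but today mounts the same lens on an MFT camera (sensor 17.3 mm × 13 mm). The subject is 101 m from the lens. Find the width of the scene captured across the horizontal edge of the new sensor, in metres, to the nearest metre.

The focal length stays 4.94 mm; the relevant sensor dimension is now w = 17.3 mm. Object distance dₒ = 101 m = 101000 mm.
Thin-lens field width W = w·(dₒ − f)/f = 17.3 × (101000 − 4.94)/4.94 ≈ 353687.153 mm = 353.687 m.

354 m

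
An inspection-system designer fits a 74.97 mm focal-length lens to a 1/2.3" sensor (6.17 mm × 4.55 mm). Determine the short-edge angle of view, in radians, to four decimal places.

Angle of view α = 2·arctan(h/2f) with h = 4.55 mm and f = 74.97 mm.
h/2f = 0.03035; arctan(0.03035) ≈ 0.0303 rad, so α ≈ 0.0607 rad.

0.0607 rad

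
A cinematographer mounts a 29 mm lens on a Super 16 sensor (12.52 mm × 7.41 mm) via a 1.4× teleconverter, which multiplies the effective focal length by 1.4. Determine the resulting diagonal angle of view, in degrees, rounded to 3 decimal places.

Effective focal length f = 29 × 1.4 = 40.6 mm.
Sensor diagonal = √(12.52² + 7.41²) = √211.6585 ≈ 14.5485 mm.
α = 2·arctan(14.548 / (2 × 40.6)) = 2·arctan(0.17917) ≈ 20.3156°.

20.316°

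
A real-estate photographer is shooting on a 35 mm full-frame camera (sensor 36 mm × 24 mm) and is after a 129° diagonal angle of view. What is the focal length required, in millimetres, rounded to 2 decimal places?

10.32 mm

Sensor diagonal = √(36² + 24²) = √1872.0000 ≈ 43.2666 mm.
From α = 2·arctan(d/2f) we get f = d / (2·tan(α/2)).
With d = 43.2666 mm and α/2 = 64.5°, tan(α/2) ≈ 2.09654, so f ≈ 43.2666 / 4.19309 ≈ 10.3186 mm.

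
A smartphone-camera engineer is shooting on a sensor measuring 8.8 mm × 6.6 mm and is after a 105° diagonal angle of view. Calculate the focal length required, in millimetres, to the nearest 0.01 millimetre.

4.22 mm

Sensor diagonal = √(8.8² + 6.6²) = √121.0000 ≈ 11.0000 mm.
From α = 2·arctan(d/2f) we get f = d / (2·tan(α/2)).
With d = 11.0000 mm and α/2 = 52.5°, tan(α/2) ≈ 1.30323, so f ≈ 11.0000 / 2.60645 ≈ 4.2203 mm.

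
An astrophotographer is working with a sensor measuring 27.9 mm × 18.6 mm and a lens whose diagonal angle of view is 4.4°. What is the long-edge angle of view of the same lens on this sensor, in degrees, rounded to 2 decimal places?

Sensor diagonal = √(27.9² + 18.6²) = √1124.3700 ≈ 33.5316 mm.
From the diagonal AOV: f = 33.5316 / (2·tan(2.2°)) = 33.5316 / 0.07683 ≈ 436.4265 mm.
Long-edge AOV = 2·arctan(27.9 / (2 × 436.4265)) = 2·arctan(0.03196) ≈ 3.6616°.

3.66°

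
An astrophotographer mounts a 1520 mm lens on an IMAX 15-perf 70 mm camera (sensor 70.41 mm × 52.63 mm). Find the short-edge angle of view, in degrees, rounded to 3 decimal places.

Angle of view α = 2·arctan(h/2f) with h = 52.63 mm and f = 1520 mm.
h/2f = 0.01731; arctan(0.01731) ≈ 0.9918°, so α ≈ 1.9837°.

1.984°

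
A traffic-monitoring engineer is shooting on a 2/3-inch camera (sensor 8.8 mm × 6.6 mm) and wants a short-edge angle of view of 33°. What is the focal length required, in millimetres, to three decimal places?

11.141 mm

From α = 2·arctan(h/2f) we get f = h / (2·tan(α/2)).
With h = 6.6 mm and α/2 = 16.5°, tan(α/2) ≈ 0.29621, so f ≈ 6.6 / 0.59243 ≈ 11.1406 mm.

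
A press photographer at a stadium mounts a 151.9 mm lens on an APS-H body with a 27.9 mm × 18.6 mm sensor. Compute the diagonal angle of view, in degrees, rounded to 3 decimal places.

12.597°

Sensor diagonal = √(27.9² + 18.6²) = √1124.3700 ≈ 33.5316 mm.
Angle of view α = 2·arctan(d/2f) with d = 33.5316 mm and f = 151.9 mm.
d/2f = 0.11037; arctan(0.11037) ≈ 6.2985°, so α ≈ 12.5969°.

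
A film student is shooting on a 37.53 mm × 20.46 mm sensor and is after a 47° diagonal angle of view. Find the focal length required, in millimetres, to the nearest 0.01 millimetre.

49.15 mm

Sensor diagonal = √(37.53² + 20.46²) = √1827.1125 ≈ 42.7447 mm.
From α = 2·arctan(d/2f) we get f = d / (2·tan(α/2)).
With d = 42.7447 mm and α/2 = 23.5°, tan(α/2) ≈ 0.43481, so f ≈ 42.7447 / 0.86962 ≈ 49.1531 mm.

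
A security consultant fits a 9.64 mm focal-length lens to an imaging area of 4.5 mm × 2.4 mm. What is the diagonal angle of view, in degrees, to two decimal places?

29.63°

Sensor diagonal = √(4.5² + 2.4²) = √26.0100 ≈ 5.1000 mm.
Angle of view α = 2·arctan(d/2f) with d = 5.1000 mm and f = 9.64 mm.
d/2f = 0.26452; arctan(0.26452) ≈ 14.8167°, so α ≈ 29.6334°.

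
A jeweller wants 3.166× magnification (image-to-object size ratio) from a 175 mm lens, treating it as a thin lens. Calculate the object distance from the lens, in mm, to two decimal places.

With m = dᵢ/dₒ and 1/f = 1/dₒ + 1/dᵢ, substituting dᵢ = m·dₒ gives 1/f = (1 + 1/m)/dₒ, hence dₒ = f·(1 + 1/m).
dₒ = 175 × (1 + 1/3.166) = 175 × 1.31586 ≈ 230.275 mm.

230.27 mm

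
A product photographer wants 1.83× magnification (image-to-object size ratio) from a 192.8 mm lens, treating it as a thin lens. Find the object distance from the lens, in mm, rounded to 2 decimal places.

298.16 mm

With m = dᵢ/dₒ and 1/f = 1/dₒ + 1/dᵢ, substituting dᵢ = m·dₒ gives 1/f = (1 + 1/m)/dₒ, hence dₒ = f·(1 + 1/m).
dₒ = 192.8 × (1 + 1/1.83) = 192.8 × 1.54645 ≈ 298.155 mm.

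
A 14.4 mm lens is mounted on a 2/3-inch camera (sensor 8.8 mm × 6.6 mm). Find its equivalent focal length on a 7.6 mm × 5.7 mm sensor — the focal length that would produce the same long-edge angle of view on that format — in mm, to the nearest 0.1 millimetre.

12.4 mm

Equal angle of view means equal width/f ratio, so f₂ = f₁ · (width₂/width₁) = 14.4 × 7.6/8.8.
f₂ = 14.4 × 0.86364 ≈ 12.436 mm.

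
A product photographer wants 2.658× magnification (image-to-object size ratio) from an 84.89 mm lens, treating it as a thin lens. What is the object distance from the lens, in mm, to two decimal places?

With m = dᵢ/dₒ and 1/f = 1/dₒ + 1/dᵢ, substituting dᵢ = m·dₒ gives 1/f = (1 + 1/m)/dₒ, hence dₒ = f·(1 + 1/m).
dₒ = 84.89 × (1 + 1/2.658) = 84.89 × 1.37622 ≈ 116.828 mm.

116.83 mm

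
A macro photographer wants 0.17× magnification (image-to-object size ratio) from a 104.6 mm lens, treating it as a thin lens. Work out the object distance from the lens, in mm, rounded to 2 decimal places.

With m = dᵢ/dₒ and 1/f = 1/dₒ + 1/dᵢ, substituting dᵢ = m·dₒ gives 1/f = (1 + 1/m)/dₒ, hence dₒ = f·(1 + 1/m).
dₒ = 104.6 × (1 + 1/0.17) = 104.6 × 6.88235 ≈ 719.894 mm.

719.89 mm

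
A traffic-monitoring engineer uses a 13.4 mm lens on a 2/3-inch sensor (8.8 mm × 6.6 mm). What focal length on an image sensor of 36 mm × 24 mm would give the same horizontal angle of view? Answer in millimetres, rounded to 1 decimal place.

54.8 mm

Equal angle of view means equal width/f ratio, so f₂ = f₁ · (width₂/width₁) = 13.4 × 36/8.8.
f₂ = 13.4 × 4.09091 ≈ 54.818 mm.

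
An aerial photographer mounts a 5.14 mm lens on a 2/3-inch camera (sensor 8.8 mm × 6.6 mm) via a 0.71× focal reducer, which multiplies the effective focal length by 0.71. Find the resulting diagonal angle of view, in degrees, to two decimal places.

112.87°

Effective focal length f = 5.14 × 0.71 = 3.6494 mm.
Sensor diagonal = √(8.8² + 6.6²) = √121.0000 ≈ 11.0000 mm.
α = 2·arctan(11.000 / (2 × 3.6494)) = 2·arctan(1.50710) ≈ 112.8693°.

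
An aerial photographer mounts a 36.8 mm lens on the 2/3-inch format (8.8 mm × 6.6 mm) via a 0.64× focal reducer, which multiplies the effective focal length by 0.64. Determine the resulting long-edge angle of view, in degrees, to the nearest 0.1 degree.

Effective focal length f = 36.8 × 0.64 = 23.552 mm.
α = 2·arctan(8.8 / (2 × 23.552)) = 2·arctan(0.18682) ≈ 21.1641°.

21.2°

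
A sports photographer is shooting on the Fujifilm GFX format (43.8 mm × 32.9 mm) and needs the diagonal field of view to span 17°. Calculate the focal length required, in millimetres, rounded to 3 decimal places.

183.271 mm

Sensor diagonal = √(43.8² + 32.9²) = √3000.8500 ≈ 54.7800 mm.
From α = 2·arctan(d/2f) we get f = d / (2·tan(α/2)).
With d = 54.7800 mm and α/2 = 8.5°, tan(α/2) ≈ 0.14945, so f ≈ 54.7800 / 0.29890 ≈ 183.2708 mm.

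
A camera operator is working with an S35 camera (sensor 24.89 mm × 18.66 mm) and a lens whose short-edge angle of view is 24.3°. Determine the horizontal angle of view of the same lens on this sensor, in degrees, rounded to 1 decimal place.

32.0°

From the short-edge AOV: f = 18.66 / (2·tan(12.15°)) = 18.66 / 0.43059 ≈ 43.3360 mm.
Horizontal AOV = 2·arctan(24.89 / (2 × 43.3360)) = 2·arctan(0.28717) ≈ 32.0454°.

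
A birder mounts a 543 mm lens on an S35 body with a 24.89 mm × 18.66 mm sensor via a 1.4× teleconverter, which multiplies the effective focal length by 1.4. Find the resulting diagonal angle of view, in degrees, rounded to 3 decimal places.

Effective focal length f = 543 × 1.4 = 760.2 mm.
Sensor diagonal = √(24.89² + 18.66²) = √967.7077 ≈ 31.1080 mm.
α = 2·arctan(31.108 / (2 × 760.2)) = 2·arctan(0.02046) ≈ 2.3443°.

2.344°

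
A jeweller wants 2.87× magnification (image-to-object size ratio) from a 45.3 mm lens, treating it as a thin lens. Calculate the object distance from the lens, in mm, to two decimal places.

With m = dᵢ/dₒ and 1/f = 1/dₒ + 1/dᵢ, substituting dᵢ = m·dₒ gives 1/f = (1 + 1/m)/dₒ, hence dₒ = f·(1 + 1/m).
dₒ = 45.3 × (1 + 1/2.87) = 45.3 × 1.34843 ≈ 61.084 mm.

61.08 mm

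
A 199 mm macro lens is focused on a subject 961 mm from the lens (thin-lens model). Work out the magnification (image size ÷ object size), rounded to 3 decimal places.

0.261×

Thin lens: 1/f = 1/dₒ + 1/dᵢ → 1/dᵢ = 1/199 − 1/961 = 0.0039845 mm⁻¹, so dᵢ ≈ 250.9698 mm.
Magnification m = dᵢ/dₒ = 250.9698/961 ≈ 0.26115.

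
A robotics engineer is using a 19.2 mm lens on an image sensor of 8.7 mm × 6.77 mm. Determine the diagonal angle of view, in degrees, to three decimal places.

Sensor diagonal = √(8.7² + 6.77²) = √121.5229 ≈ 11.0237 mm.
Angle of view α = 2·arctan(d/2f) with d = 11.0237 mm and f = 19.2 mm.
d/2f = 0.28708; arctan(0.28708) ≈ 16.0175°, so α ≈ 32.0351°.

32.035°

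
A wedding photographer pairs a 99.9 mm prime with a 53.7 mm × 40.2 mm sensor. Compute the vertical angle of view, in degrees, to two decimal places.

Angle of view α = 2·arctan(h/2f) with h = 40.2 mm and f = 99.9 mm.
h/2f = 0.20120; arctan(0.20120) ≈ 11.3761°, so α ≈ 22.7522°.

22.75°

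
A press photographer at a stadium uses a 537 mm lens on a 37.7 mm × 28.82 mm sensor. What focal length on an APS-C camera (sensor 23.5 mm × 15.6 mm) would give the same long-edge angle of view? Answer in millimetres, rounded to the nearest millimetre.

335 mm

Equal angle of view means equal width/f ratio, so f₂ = f₁ · (width₂/width₁) = 537 × 23.5/37.7.
f₂ = 537 × 0.62334 ≈ 334.735 mm.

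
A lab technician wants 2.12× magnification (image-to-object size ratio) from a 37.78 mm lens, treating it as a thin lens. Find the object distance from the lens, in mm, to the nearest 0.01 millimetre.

With m = dᵢ/dₒ and 1/f = 1/dₒ + 1/dᵢ, substituting dᵢ = m·dₒ gives 1/f = (1 + 1/m)/dₒ, hence dₒ = f·(1 + 1/m).
dₒ = 37.78 × (1 + 1/2.12) = 37.78 × 1.47170 ≈ 55.601 mm.

55.60 mm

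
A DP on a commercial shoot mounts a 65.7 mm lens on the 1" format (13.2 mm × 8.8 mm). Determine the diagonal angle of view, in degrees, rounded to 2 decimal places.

Sensor diagonal = √(13.2² + 8.8²) = √251.6800 ≈ 15.8644 mm.
Angle of view α = 2·arctan(d/2f) with d = 15.8644 mm and f = 65.7 mm.
d/2f = 0.12073; arctan(0.12073) ≈ 6.8842°, so α ≈ 13.7684°.

13.77°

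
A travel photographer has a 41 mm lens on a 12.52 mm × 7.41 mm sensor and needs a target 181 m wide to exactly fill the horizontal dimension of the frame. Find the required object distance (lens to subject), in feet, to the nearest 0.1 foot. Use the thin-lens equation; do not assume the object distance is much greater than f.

1944.8 ft

W: 181 m = 181000 mm.
Magnification m = w/W = dᵢ/dₒ; combined with 1/f = 1/dₒ + 1/dᵢ this gives dₒ = f·(1 + W/w).
dₒ = 41 mm × (1 + 181000/12.52) = 41 × 14457.8690 ≈ 592772.629 mm = 592772.629/304.8 ft = 1944.79 ft.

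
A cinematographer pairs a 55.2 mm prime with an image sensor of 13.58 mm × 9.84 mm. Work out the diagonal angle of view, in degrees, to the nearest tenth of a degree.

17.3°

Sensor diagonal = √(13.58² + 9.84²) = √281.2420 ≈ 16.7703 mm.
Angle of view α = 2·arctan(d/2f) with d = 16.7703 mm and f = 55.2 mm.
d/2f = 0.15190; arctan(0.15190) ≈ 8.6375°, so α ≈ 17.2749°.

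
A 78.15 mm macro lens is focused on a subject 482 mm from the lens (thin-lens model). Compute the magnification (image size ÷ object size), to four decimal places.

Thin lens: 1/f = 1/dₒ + 1/dᵢ → 1/dᵢ = 1/78.15 − 1/482 = 0.0107212 mm⁻¹, so dᵢ ≈ 93.2730 mm.
Magnification m = dᵢ/dₒ = 93.2730/482 ≈ 0.19351.

0.1935×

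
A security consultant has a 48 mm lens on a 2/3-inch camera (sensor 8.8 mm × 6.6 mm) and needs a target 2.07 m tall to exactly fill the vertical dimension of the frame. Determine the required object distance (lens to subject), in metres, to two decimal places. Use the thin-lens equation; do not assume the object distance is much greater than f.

W: 2.07 m = 2070 mm.
Magnification m = h/W = dᵢ/dₒ; combined with 1/f = 1/dₒ + 1/dᵢ this gives dₒ = f·(1 + W/h).
dₒ = 48 mm × (1 + 2070/6.6) = 48 × 314.6364 ≈ 15102.545 mm = 15.1025 m.

15.10 m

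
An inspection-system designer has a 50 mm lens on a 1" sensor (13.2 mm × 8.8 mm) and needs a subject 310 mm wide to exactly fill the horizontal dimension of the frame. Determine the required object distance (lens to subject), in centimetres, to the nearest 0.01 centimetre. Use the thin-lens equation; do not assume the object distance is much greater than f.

122.42 cm

Magnification m = w/W = dᵢ/dₒ; combined with 1/f = 1/dₒ + 1/dᵢ this gives dₒ = f·(1 + W/w).
dₒ = 50 mm × (1 + 310/13.2) = 50 × 24.4848 ≈ 1224.242 mm = 122.424 cm.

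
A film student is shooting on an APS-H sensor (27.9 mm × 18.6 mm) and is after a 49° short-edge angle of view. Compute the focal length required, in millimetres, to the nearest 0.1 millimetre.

From α = 2·arctan(h/2f) we get f = h / (2·tan(α/2)).
With h = 18.6 mm and α/2 = 24.5°, tan(α/2) ≈ 0.45573, so f ≈ 18.6 / 0.91145 ≈ 20.4070 mm.

20.4 mm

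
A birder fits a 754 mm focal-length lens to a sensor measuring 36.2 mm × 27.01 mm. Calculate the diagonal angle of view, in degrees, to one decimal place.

3.4°

Sensor diagonal = √(36.2² + 27.01²) = √2039.9801 ≈ 45.1661 mm.
Angle of view α = 2·arctan(d/2f) with d = 45.1661 mm and f = 754 mm.
d/2f = 0.02995; arctan(0.02995) ≈ 1.7156°, so α ≈ 3.4311°.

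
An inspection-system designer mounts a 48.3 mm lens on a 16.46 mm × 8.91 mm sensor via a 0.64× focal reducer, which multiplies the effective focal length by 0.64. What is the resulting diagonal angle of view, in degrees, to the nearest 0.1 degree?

Effective focal length f = 48.3 × 0.64 = 30.912 mm.
Sensor diagonal = √(16.46² + 8.91²) = √350.3197 ≈ 18.7168 mm.
α = 2·arctan(18.717 / (2 × 30.912)) = 2·arctan(0.30274) ≈ 33.6867°.

33.7°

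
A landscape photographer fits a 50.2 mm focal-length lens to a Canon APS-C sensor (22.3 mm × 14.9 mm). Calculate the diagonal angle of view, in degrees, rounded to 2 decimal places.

29.91°

Sensor diagonal = √(22.3² + 14.9²) = √719.3000 ≈ 26.8198 mm.
Angle of view α = 2·arctan(d/2f) with d = 26.8198 mm and f = 50.2 mm.
d/2f = 0.26713; arctan(0.26713) ≈ 14.9562°, so α ≈ 29.9123°.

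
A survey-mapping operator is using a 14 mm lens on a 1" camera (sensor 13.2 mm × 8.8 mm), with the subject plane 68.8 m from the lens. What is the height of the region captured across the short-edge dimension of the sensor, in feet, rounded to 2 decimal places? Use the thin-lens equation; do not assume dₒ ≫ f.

141.85 ft

dₒ: 68.8 m = 68800 mm.
Similar triangles through the lens centre give W/dₒ = h/dᵢ; with 1/f = 1/dₒ + 1/dᵢ this gives W = h·(dₒ − f)/f.
W = 8.8 mm × (68800 − 14) / 14 = 8.8 × 4913.2857 ≈ 43236.914 mm = 43236.914/304.8 ft = 141.853 ft.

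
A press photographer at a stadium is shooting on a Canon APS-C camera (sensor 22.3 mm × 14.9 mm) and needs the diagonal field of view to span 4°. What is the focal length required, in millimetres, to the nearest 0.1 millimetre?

384.0 mm

Sensor diagonal = √(22.3² + 14.9²) = √719.3000 ≈ 26.8198 mm.
From α = 2·arctan(d/2f) we get f = d / (2·tan(α/2)).
With d = 26.8198 mm and α/2 = 2°, tan(α/2) ≈ 0.03492, so f ≈ 26.8198 / 0.06984 ≈ 384.0088 mm.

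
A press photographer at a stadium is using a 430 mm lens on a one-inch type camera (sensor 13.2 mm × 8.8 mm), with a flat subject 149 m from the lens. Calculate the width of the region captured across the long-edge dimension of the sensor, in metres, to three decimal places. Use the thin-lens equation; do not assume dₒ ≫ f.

4.561 m

dₒ: 149 m = 149000 mm.
Similar triangles through the lens centre give W/dₒ = w/dᵢ; with 1/f = 1/dₒ + 1/dᵢ this gives W = w·(dₒ − f)/f.
W = 13.2 mm × (149000 − 430) / 430 = 13.2 × 345.5116 ≈ 4560.753 mm = 4.56075 m.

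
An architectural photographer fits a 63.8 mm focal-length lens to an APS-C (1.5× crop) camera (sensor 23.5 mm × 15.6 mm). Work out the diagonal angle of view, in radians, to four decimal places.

0.4351 rad

Sensor diagonal = √(23.5² + 15.6²) = √795.6100 ≈ 28.2066 mm.
Angle of view α = 2·arctan(d/2f) with d = 28.2066 mm and f = 63.8 mm.
d/2f = 0.22105; arctan(0.22105) ≈ 0.2176 rad, so α ≈ 0.4351 rad.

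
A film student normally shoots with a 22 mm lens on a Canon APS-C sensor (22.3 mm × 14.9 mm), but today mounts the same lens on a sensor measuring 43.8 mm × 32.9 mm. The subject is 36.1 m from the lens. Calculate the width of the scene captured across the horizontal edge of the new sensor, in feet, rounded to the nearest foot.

The focal length stays 22 mm; the relevant sensor dimension is now w = 43.8 mm. Object distance dₒ = 36.1 m = 36100 mm.
Thin-lens field width W = w·(dₒ − f)/f = 43.8 × (36100 − 22)/22 ≈ 71828.018 mm = 71828.018/304.8 ft = 235.656 ft.

236 ft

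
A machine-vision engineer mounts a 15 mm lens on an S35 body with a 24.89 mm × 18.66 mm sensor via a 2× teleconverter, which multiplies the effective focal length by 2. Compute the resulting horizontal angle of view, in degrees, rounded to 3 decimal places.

Effective focal length f = 15 × 2 = 30 mm.
α = 2·arctan(24.89 / (2 × 30)) = 2·arctan(0.41483) ≈ 45.0606°.

45.061°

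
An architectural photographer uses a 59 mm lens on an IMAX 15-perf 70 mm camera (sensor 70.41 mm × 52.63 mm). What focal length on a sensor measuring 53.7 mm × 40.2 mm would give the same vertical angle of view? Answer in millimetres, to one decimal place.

Equal angle of view means equal height/f ratio, so f₂ = f₁ · (height₂/height₁) = 59 × 40.2/52.63.
f₂ = 59 × 0.76382 ≈ 45.066 mm.

45.1 mm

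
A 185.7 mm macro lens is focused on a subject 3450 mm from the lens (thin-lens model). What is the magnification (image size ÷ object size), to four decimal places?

0.0569×

Thin lens: 1/f = 1/dₒ + 1/dᵢ → 1/dᵢ = 1/185.7 − 1/3450 = 0.0050952 mm⁻¹, so dᵢ ≈ 196.2641 mm.
Magnification m = dᵢ/dₒ = 196.2641/3450 ≈ 0.05689.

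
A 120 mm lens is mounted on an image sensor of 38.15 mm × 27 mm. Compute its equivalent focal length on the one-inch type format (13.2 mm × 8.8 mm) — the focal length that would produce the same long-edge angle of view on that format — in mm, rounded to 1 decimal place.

Equal angle of view means equal width/f ratio, so f₂ = f₁ · (width₂/width₁) = 120 × 13.2/38.15.
f₂ = 120 × 0.34600 ≈ 41.520 mm.

41.5 mm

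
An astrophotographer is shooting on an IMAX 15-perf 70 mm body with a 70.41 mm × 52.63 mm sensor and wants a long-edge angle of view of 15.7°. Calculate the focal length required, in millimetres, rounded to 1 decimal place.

From α = 2·arctan(w/2f) we get f = w / (2·tan(α/2)).
With w = 70.41 mm and α/2 = 7.85°, tan(α/2) ≈ 0.13787, so f ≈ 70.41 / 0.27574 ≈ 255.3453 mm.

255.3 mm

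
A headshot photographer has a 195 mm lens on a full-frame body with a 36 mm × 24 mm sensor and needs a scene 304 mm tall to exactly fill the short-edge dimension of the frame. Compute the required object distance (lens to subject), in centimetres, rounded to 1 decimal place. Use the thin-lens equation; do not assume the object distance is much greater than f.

Magnification m = h/W = dᵢ/dₒ; combined with 1/f = 1/dₒ + 1/dᵢ this gives dₒ = f·(1 + W/h).
dₒ = 195 mm × (1 + 304/24) = 195 × 13.6667 ≈ 2665.000 mm = 266.5 cm.

266.5 cm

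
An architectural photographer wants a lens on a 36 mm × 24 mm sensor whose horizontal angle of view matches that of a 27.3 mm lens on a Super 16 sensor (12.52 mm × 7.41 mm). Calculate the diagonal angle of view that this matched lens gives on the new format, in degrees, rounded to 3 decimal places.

Equal horizontal AOV ⇒ f₂ = f₁ · 36/12.52 = 27.3 × 2.87540 ≈ 78.4984 mm.
Sensor diagonal = √(36² + 24²) = √1872.0000 ≈ 43.2666 mm.
Diagonal AOV on the new format = 2·arctan(43.2666 / (2 × 78.4984)) = 2·arctan(0.27559) ≈ 30.8153°.

30.815°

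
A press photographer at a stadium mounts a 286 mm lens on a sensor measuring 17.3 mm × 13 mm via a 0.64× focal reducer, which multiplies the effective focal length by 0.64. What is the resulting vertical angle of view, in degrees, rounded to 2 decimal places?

Effective focal length f = 286 × 0.64 = 183.04 mm.
α = 2·arctan(13 / (2 × 183.04)) = 2·arctan(0.03551) ≈ 4.0676°.

4.07°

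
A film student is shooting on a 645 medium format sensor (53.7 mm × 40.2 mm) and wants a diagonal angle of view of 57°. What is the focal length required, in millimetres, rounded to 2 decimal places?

Sensor diagonal = √(53.7² + 40.2²) = √4499.7300 ≈ 67.0800 mm.
From α = 2·arctan(d/2f) we get f = d / (2·tan(α/2)).
With d = 67.0800 mm and α/2 = 28.5°, tan(α/2) ≈ 0.54296, so f ≈ 67.0800 / 1.08591 ≈ 61.7730 mm.

61.77 mm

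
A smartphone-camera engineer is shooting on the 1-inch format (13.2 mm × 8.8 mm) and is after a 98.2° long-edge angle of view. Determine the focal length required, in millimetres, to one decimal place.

From α = 2·arctan(w/2f) we get f = w / (2·tan(α/2)).
With w = 13.2 mm and α/2 = 49.1°, tan(α/2) ≈ 1.15443, so f ≈ 13.2 / 2.30886 ≈ 5.7171 mm.

5.7 mm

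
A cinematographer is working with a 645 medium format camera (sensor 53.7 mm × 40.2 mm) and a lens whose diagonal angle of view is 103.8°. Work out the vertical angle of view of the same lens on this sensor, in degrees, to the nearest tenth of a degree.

Sensor diagonal = √(53.7² + 40.2²) = √4499.7300 ≈ 67.0800 mm.
From the diagonal AOV: f = 67.0800 / (2·tan(51.9°)) = 67.0800 / 2.55069 ≈ 26.2987 mm.
Vertical AOV = 2·arctan(40.2 / (2 × 26.2987)) = 2·arctan(0.76430) ≈ 74.7810°.

74.8°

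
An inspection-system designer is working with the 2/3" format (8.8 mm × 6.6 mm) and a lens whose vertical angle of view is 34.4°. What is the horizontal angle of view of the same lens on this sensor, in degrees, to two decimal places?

From the vertical AOV: f = 6.6 / (2·tan(17.2°)) = 6.6 / 0.61910 ≈ 10.6606 mm.
Horizontal AOV = 2·arctan(8.8 / (2 × 10.6606)) = 2·arctan(0.41274) ≈ 44.8554°.

44.86°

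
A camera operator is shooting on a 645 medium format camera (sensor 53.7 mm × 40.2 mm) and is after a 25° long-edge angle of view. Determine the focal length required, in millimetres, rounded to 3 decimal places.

From α = 2·arctan(w/2f) we get f = w / (2·tan(α/2)).
With w = 53.7 mm and α/2 = 12.5°, tan(α/2) ≈ 0.22169, so f ≈ 53.7 / 0.44339 ≈ 121.1125 mm.

121.113 mm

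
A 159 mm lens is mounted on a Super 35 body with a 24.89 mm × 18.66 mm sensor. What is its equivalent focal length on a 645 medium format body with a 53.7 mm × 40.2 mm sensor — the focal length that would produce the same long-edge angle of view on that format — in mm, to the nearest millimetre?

343 mm

Equal angle of view means equal width/f ratio, so f₂ = f₁ · (width₂/width₁) = 159 × 53.7/24.89.
f₂ = 159 × 2.15749 ≈ 343.041 mm.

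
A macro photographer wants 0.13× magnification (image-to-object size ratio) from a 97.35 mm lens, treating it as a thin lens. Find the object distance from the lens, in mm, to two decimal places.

With m = dᵢ/dₒ and 1/f = 1/dₒ + 1/dᵢ, substituting dᵢ = m·dₒ gives 1/f = (1 + 1/m)/dₒ, hence dₒ = f·(1 + 1/m).
dₒ = 97.35 × (1 + 1/0.13) = 97.35 × 8.69231 ≈ 846.196 mm.

846.20 mm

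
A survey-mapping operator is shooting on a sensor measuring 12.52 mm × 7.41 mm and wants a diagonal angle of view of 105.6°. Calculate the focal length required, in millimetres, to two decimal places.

5.52 mm

Sensor diagonal = √(12.52² + 7.41²) = √211.6585 ≈ 14.5485 mm.
From α = 2·arctan(d/2f) we get f = d / (2·tan(α/2)).
With d = 14.5485 mm and α/2 = 52.8°, tan(α/2) ≈ 1.31745, so f ≈ 14.5485 / 2.63490 ≈ 5.5215 mm.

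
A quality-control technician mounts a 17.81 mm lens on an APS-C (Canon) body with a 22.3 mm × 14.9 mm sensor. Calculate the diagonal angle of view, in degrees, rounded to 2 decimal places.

73.96°

Sensor diagonal = √(22.3² + 14.9²) = √719.3000 ≈ 26.8198 mm.
Angle of view α = 2·arctan(d/2f) with d = 26.8198 mm and f = 17.81 mm.
d/2f = 0.75294; arctan(0.75294) ≈ 36.9776°, so α ≈ 73.9552°.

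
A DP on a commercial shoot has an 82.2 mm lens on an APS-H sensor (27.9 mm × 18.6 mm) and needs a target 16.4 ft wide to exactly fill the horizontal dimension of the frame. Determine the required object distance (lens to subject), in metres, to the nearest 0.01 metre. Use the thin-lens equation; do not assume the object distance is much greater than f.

W: 16.4 ft × 304.8 mm/ft = 4998.72 mm.
Magnification m = w/W = dᵢ/dₒ; combined with 1/f = 1/dₒ + 1/dᵢ this gives dₒ = f·(1 + W/w).
dₒ = 82.2 mm × (1 + 4998.72/27.9) = 82.2 × 180.1656 ≈ 14809.611 mm = 14.8096 m.

14.81 m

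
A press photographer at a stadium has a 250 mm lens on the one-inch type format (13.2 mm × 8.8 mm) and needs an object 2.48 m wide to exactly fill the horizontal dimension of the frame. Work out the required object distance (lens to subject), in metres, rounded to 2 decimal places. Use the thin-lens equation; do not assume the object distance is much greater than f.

W: 2.48 m = 2480 mm.
Magnification m = w/W = dᵢ/dₒ; combined with 1/f = 1/dₒ + 1/dᵢ this gives dₒ = f·(1 + W/w).
dₒ = 250 mm × (1 + 2480/13.2) = 250 × 188.8788 ≈ 47219.697 mm = 47.2197 m.

47.22 m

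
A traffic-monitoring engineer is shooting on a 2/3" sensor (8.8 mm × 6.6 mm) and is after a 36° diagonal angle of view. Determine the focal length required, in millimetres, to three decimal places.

Sensor diagonal = √(8.8² + 6.6²) = √121.0000 ≈ 11.0000 mm.
From α = 2·arctan(d/2f) we get f = d / (2·tan(α/2)).
With d = 11.0000 mm and α/2 = 18°, tan(α/2) ≈ 0.32492, so f ≈ 11.0000 / 0.64984 ≈ 16.9273 mm.

16.927 mm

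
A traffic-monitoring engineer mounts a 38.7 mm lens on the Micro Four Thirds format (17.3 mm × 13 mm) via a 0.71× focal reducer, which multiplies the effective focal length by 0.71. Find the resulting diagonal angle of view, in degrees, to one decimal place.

43.0°

Effective focal length f = 38.7 × 0.71 = 27.477 mm.
Sensor diagonal = √(17.3² + 13²) = √468.2900 ≈ 21.6400 mm.
α = 2·arctan(21.640 / (2 × 27.477)) = 2·arctan(0.39378) ≈ 42.9875°.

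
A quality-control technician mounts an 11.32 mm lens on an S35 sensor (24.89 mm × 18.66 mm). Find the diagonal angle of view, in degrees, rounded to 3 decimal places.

107.907°

Sensor diagonal = √(24.89² + 18.66²) = √967.7077 ≈ 31.1080 mm.
Angle of view α = 2·arctan(d/2f) with d = 31.1080 mm and f = 11.32 mm.
d/2f = 1.37403; arctan(1.37403) ≈ 53.9534°, so α ≈ 107.9067°.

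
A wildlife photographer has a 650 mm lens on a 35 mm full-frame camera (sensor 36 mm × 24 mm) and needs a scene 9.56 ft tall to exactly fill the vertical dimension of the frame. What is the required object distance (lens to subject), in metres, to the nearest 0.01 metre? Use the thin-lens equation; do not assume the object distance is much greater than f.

W: 9.56 ft × 304.8 mm/ft = 2913.89 mm.
Magnification m = h/W = dᵢ/dₒ; combined with 1/f = 1/dₒ + 1/dᵢ this gives dₒ = f·(1 + W/h).
dₒ = 650 mm × (1 + 2913.89/24) = 650 × 122.4120 ≈ 79567.797 mm = 79.5678 m.

79.57 m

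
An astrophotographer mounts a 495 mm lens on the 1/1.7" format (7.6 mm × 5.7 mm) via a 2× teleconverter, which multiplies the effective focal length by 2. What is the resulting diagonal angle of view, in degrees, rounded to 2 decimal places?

Effective focal length f = 495 × 2 = 990 mm.
Sensor diagonal = √(7.6² + 5.7²) = √90.2500 ≈ 9.5000 mm.
α = 2·arctan(9.500 / (2 × 990)) = 2·arctan(0.00480) ≈ 0.5498°.

0.55°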